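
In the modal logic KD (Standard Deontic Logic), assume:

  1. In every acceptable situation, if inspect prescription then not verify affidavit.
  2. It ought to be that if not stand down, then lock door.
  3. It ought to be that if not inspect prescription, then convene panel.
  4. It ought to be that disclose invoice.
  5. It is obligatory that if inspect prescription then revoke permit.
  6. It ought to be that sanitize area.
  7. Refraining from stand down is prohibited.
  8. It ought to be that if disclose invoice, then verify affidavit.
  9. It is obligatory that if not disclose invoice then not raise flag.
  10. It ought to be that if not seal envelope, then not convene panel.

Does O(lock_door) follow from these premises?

Premise 2 is O(¬stand_down → lock_door), but O(¬stand_down) is not derivable from the premises, so it does not yield O(lock_door).
No other premise forces O(lock_door). An ideal world satisfying every premise can still have lock_door false, so O(lock_door) is not derivable.

No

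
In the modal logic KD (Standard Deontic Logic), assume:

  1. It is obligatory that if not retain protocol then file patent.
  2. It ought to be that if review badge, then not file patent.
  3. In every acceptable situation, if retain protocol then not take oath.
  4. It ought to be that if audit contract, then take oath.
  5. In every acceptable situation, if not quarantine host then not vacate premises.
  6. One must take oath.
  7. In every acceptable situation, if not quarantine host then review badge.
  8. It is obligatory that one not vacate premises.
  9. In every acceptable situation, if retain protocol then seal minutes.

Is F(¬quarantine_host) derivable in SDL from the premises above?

Yes

Premise 6 states O(take_oath) outright.
Premise 3 is O(retain_protocol → ¬take_oath); contrapositively O(take_oath → ¬retain_protocol). Since O(take_oath) holds, K gives O(¬retain_protocol).
With premise 1, O(¬retain_protocol → file_patent), the K-axiom yields O(file_patent).
Premise 2, O(review_badge → ¬file_patent), contraposes to O(file_patent → ¬review_badge); with O(file_patent) we get O(¬review_badge).
The contrapositive of premise 7 (O(¬quarantine_host → review_badge)) is O(¬review_badge → quarantine_host), and O(¬review_badge) is already established, so O(quarantine_host).
Premises 4, 5, 8, 9 do not contribute to this derivation.
So O(quarantine_host) holds, i.e. F(¬quarantine_host). The claim follows.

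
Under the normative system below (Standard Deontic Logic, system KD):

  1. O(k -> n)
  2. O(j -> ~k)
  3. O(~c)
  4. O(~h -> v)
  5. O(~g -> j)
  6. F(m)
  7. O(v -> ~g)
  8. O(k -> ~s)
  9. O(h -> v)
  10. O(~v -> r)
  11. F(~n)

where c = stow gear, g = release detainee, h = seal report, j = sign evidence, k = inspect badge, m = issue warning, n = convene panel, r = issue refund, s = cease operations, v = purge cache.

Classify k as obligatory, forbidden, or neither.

By case analysis on ~h: premise 4 gives O(~h -> v) and premise 9 gives O(h -> v), so O(v) either way.
From O(v) and premise 7, O(v -> ~g), we obtain O(~g).
Applying K to premise 5 (O(~g -> j)) and O(~g) yields O(j).
With premise 2, O(j -> ~k), the K-axiom yields O(~k).
Premises 1, 3, 6, 8, 10, 11 do not contribute to this derivation.
Thus O(~k), which is F(k): k is forbidden.

Forbidden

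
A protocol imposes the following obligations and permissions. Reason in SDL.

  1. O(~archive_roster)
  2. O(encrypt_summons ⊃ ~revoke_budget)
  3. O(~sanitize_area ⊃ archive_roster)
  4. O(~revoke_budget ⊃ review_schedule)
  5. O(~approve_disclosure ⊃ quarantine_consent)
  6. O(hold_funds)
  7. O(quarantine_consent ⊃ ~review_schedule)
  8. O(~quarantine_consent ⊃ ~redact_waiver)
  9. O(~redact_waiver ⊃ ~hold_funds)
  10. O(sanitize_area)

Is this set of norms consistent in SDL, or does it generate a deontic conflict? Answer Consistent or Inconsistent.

Consistent

Premise 3 is O(~sanitize_area ⊃ archive_roster), but O(~sanitize_area) is not derivable from the premises, so it does not yield O(archive_roster).
So O(archive_roster) is not derivable, and the apparent clash with O(~archive_roster) does not arise.
A world satisfying every obligation exists (e.g. approve_disclosure=false, archive_roster=false, encrypt_summons=false, hold_funds=true, quarantine_consent=true, redact_waiver=true, review_schedule=false, revoke_budget=true, sanitize_area=true); no atom is both obligatory and forbidden, so the set is consistent.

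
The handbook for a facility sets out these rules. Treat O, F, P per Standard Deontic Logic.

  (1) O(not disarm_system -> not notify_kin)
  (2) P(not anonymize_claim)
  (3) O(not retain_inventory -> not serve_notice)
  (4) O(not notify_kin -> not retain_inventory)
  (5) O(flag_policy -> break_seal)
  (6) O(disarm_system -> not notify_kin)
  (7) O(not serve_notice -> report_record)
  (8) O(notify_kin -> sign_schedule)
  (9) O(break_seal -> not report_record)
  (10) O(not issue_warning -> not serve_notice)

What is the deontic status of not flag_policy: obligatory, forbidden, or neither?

Premises 1 and 6 cover both cases: O(not disarm_system -> not notify_kin) and O(disarm_system -> not notify_kin). Since not disarm_system ∨ disarm_system is a tautology, O(not notify_kin) follows.
Premise 4 is O(not notify_kin -> not retain_inventory); since O(not notify_kin), deontic closure gives O(not retain_inventory).
With premise 3, O(not retain_inventory -> not serve_notice), the K-axiom yields O(not serve_notice).
Premise 7 is O(not serve_notice -> report_record); since O(not serve_notice), deontic closure gives O(report_record).
The contrapositive of premise 9 (O(break_seal -> not report_record)) is O(report_record -> not break_seal), and O(report_record) is already established, so O(not break_seal).
Premise 5, O(flag_policy -> break_seal), contraposes to O(not break_seal -> not flag_policy); with O(not break_seal) we get O(not flag_policy).
Premises 2, 8, 10 do not contribute to this derivation.
Hence not flag_policy is obligatory.

Obligatory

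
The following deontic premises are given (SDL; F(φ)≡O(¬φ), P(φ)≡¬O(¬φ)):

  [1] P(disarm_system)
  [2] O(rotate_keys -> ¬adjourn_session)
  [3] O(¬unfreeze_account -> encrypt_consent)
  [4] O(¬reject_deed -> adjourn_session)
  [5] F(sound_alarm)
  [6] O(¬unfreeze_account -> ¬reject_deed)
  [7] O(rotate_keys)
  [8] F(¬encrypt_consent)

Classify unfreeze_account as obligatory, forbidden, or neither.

Obligatory

Premise 7 states O(rotate_keys) outright.
From O(rotate_keys) and premise 2, O(rotate_keys -> ¬adjourn_session), we obtain O(¬adjourn_session).
The contrapositive of premise 4 (O(¬reject_deed -> adjourn_session)) is O(¬adjourn_session -> reject_deed), and O(¬adjourn_session) is already established, so O(reject_deed).
Premise 6 is O(¬unfreeze_account -> ¬reject_deed); contrapositively O(reject_deed -> unfreeze_account). Since O(reject_deed) holds, K gives O(unfreeze_account).
Premises 1, 3, 5, 8 do not contribute to this derivation.
Hence unfreeze_account is obligatory.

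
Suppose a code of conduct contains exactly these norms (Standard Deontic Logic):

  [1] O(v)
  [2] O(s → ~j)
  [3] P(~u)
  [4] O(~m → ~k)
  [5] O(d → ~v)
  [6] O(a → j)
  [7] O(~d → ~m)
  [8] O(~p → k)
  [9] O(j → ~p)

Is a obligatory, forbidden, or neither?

Forbidden

Premise 1 gives O(v).
Premise 5 is O(d → ~v); contrapositively O(v → ~d). Since O(v) holds, K gives O(~d).
Premise 7 is O(~d → ~m); since O(~d), deontic closure gives O(~m).
From O(~m) and premise 4, O(~m → ~k), we obtain O(~k).
Premise 8 is O(~p → k); contrapositively O(~k → p). Since O(~k) holds, K gives O(p).
Premise 9, O(j → ~p), contraposes to O(p → ~j); with O(p) we get O(~j).
Premise 6, O(a → j), contraposes to O(~j → ~a); with O(~j) we get O(~a).
Premises 2, 3 do not contribute to this derivation.
Thus O(~a), which is F(a): a is forbidden.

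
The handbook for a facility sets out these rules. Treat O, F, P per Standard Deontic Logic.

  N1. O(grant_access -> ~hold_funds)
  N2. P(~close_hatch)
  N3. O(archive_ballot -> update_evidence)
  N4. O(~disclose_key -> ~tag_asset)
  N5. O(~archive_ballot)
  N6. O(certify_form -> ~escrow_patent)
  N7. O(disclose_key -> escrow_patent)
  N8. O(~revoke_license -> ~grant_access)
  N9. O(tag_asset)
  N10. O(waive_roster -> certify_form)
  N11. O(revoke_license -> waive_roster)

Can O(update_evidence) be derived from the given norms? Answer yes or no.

Premise 3 is O(archive_ballot -> update_evidence), but O(archive_ballot) is not derivable from the premises, so it does not yield O(update_evidence).
No other premise forces O(update_evidence). An ideal world satisfying every premise can still have update_evidence false, so O(update_evidence) is not derivable.

No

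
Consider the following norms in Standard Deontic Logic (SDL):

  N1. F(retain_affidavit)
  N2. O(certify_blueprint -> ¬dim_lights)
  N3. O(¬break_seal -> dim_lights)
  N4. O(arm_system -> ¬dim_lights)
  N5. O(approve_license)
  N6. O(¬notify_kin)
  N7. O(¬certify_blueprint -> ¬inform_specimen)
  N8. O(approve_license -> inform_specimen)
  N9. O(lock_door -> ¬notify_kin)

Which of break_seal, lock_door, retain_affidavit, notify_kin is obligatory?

break_seal

From premise 5 we have O(approve_license).
Premise 8 is O(approve_license -> inform_specimen); since O(approve_license), deontic closure gives O(inform_specimen).
Premise 7, O(¬certify_blueprint -> ¬inform_specimen), contraposes to O(inform_specimen -> certify_blueprint); with O(inform_specimen) we get O(certify_blueprint).
Applying K to premise 2 (O(certify_blueprint -> ¬dim_lights)) and O(certify_blueprint) yields O(¬dim_lights).
Premise 3 is O(¬break_seal -> dim_lights); contrapositively O(¬dim_lights -> break_seal). Since O(¬dim_lights) holds, K gives O(break_seal).
So O(break_seal) holds — break_seal is obligatory. None of the other listed options is made obligatory by any chain of premises.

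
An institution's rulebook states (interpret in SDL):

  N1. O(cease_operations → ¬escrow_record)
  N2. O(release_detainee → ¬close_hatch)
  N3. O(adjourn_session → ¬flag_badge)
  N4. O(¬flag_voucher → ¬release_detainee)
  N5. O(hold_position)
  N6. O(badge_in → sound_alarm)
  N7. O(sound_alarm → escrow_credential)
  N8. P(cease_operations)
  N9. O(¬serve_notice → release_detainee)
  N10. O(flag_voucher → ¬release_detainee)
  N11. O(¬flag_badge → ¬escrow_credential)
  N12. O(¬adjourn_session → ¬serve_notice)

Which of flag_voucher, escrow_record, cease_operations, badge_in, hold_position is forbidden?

badge_in

Premises 4 and 10 are O(¬flag_voucher → ¬release_detainee) and O(flag_voucher → ¬release_detainee); every ideal world satisfies ¬flag_voucher or flag_voucher, so in either case ¬release_detainee holds — hence O(¬release_detainee).
Premise 9 is O(¬serve_notice → release_detainee); contrapositively O(¬release_detainee → serve_notice). Since O(¬release_detainee) holds, K gives O(serve_notice).
Premise 12, O(¬adjourn_session → ¬serve_notice), contraposes to O(serve_notice → adjourn_session); with O(serve_notice) we get O(adjourn_session).
From O(adjourn_session) and premise 3, O(adjourn_session → ¬flag_badge), we obtain O(¬flag_badge).
From O(¬flag_badge) and premise 11, O(¬flag_badge → ¬escrow_credential), we obtain O(¬escrow_credential).
The contrapositive of premise 7 (O(sound_alarm → escrow_credential)) is O(¬escrow_credential → ¬sound_alarm), and O(¬escrow_credential) is already established, so O(¬sound_alarm).
The contrapositive of premise 6 (O(badge_in → sound_alarm)) is O(¬sound_alarm → ¬badge_in), and O(¬sound_alarm) is already established, so O(¬badge_in).
So O(¬badge_in) holds, i.e. badge_in is forbidden. None of the other listed options is forbidden under the premises.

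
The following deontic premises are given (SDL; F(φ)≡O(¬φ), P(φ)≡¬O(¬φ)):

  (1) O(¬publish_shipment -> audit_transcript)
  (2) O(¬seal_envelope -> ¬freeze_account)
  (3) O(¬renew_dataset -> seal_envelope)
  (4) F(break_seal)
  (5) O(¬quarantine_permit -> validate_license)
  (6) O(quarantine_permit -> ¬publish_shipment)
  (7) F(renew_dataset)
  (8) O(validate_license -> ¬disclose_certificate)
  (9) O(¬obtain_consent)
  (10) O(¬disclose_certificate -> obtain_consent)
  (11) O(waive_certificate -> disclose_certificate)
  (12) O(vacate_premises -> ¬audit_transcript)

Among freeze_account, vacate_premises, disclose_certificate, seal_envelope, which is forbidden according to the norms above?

From premise 9 we have O(¬obtain_consent).
Premise 10, O(¬disclose_certificate -> obtain_consent), contraposes to O(¬obtain_consent -> disclose_certificate); with O(¬obtain_consent) we get O(disclose_certificate).
The contrapositive of premise 8 (O(validate_license -> ¬disclose_certificate)) is O(disclose_certificate -> ¬validate_license), and O(disclose_certificate) is already established, so O(¬validate_license).
Premise 5, O(¬quarantine_permit -> validate_license), contraposes to O(¬validate_license -> quarantine_permit); with O(¬validate_license) we get O(quarantine_permit).
Premise 6 is O(quarantine_permit -> ¬publish_shipment); since O(quarantine_permit), deontic closure gives O(¬publish_shipment).
Premise 1 is O(¬publish_shipment -> audit_transcript); since O(¬publish_shipment), deontic closure gives O(audit_transcript).
The contrapositive of premise 12 (O(vacate_premises -> ¬audit_transcript)) is O(audit_transcript -> ¬vacate_premises), and O(audit_transcript) is already established, so O(¬vacate_premises).
So O(¬vacate_premises) holds, i.e. vacate_premises is forbidden. None of the other listed options is forbidden under the premises.

vacate_premises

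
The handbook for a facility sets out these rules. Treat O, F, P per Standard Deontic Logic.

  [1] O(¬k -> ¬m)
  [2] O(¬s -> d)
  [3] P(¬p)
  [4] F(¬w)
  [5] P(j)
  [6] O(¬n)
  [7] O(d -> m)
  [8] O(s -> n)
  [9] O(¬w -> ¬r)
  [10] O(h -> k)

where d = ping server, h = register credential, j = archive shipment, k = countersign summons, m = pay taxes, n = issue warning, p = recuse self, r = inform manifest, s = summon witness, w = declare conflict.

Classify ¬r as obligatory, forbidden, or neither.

Neither

Premise 9 is O(¬w -> ¬r), but O(¬w) is not derivable from the premises, so it does not yield O(¬r).
No premise or chain of K-axiom applications forces O(¬r), and none forces O(r). So ¬r is neither obligatory nor forbidden under these norms.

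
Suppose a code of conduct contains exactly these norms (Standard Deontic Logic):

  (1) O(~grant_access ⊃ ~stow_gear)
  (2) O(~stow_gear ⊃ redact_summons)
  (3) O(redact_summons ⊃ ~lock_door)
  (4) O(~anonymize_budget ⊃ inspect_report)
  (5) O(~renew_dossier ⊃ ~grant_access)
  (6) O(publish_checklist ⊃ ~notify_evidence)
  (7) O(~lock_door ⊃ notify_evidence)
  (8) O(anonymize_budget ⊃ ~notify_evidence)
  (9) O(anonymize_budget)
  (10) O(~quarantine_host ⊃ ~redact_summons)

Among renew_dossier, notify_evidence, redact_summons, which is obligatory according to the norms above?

renew_dossier

Premise 9 gives O(anonymize_budget).
With premise 8, O(anonymize_budget ⊃ ~notify_evidence), the K-axiom yields O(~notify_evidence).
Premise 7 is O(~lock_door ⊃ notify_evidence); contrapositively O(~notify_evidence ⊃ lock_door). Since O(~notify_evidence) holds, K gives O(lock_door).
Premise 3 is O(redact_summons ⊃ ~lock_door); contrapositively O(lock_door ⊃ ~redact_summons). Since O(lock_door) holds, K gives O(~redact_summons).
Premise 2, O(~stow_gear ⊃ redact_summons), contraposes to O(~redact_summons ⊃ stow_gear); with O(~redact_summons) we get O(stow_gear).
Premise 1, O(~grant_access ⊃ ~stow_gear), contraposes to O(stow_gear ⊃ grant_access); with O(stow_gear) we get O(grant_access).
Premise 5, O(~renew_dossier ⊃ ~grant_access), contraposes to O(grant_access ⊃ renew_dossier); with O(grant_access) we get O(renew_dossier).
So O(renew_dossier) holds — renew_dossier is obligatory. None of the other listed options is made obligatory by any chain of premises.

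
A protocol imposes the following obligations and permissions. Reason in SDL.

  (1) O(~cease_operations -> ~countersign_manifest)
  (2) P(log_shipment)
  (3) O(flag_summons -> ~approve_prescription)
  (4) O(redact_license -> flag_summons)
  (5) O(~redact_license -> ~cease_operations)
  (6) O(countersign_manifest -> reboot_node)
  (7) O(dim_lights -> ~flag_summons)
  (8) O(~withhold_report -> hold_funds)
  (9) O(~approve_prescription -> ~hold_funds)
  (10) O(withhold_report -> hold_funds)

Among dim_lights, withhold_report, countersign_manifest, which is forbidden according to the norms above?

Premises 8 and 10 cover both cases: O(~withhold_report -> hold_funds) and O(withhold_report -> hold_funds). Since ~withhold_report ∨ withhold_report is a tautology, O(hold_funds) follows.
The contrapositive of premise 9 (O(~approve_prescription -> ~hold_funds)) is O(hold_funds -> approve_prescription), and O(hold_funds) is already established, so O(approve_prescription).
Premise 3 is O(flag_summons -> ~approve_prescription); contrapositively O(approve_prescription -> ~flag_summons). Since O(approve_prescription) holds, K gives O(~flag_summons).
Premise 4 is O(redact_license -> flag_summons); contrapositively O(~flag_summons -> ~redact_license). Since O(~flag_summons) holds, K gives O(~redact_license).
Applying K to premise 5 (O(~redact_license -> ~cease_operations)) and O(~redact_license) yields O(~cease_operations).
Applying K to premise 1 (O(~cease_operations -> ~countersign_manifest)) and O(~cease_operations) yields O(~countersign_manifest).
So O(~countersign_manifest) holds, i.e. countersign_manifest is forbidden. None of the other listed options is forbidden under the premises.

countersign_manifest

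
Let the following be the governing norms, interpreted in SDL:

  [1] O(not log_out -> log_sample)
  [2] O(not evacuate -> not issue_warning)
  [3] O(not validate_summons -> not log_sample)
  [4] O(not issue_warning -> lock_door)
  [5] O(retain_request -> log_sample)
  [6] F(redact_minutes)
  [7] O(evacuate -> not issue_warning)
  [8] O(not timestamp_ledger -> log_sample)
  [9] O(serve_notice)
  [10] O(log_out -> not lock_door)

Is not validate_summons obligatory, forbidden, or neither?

By case analysis on evacuate: premise 7 gives O(evacuate -> not issue_warning) and premise 2 gives O(not evacuate -> not issue_warning), so O(not issue_warning) either way.
With premise 4, O(not issue_warning -> lock_door), the K-axiom yields O(lock_door).
Premise 10 is O(log_out -> not lock_door); contrapositively O(lock_door -> not log_out). Since O(lock_door) holds, K gives O(not log_out).
From O(not log_out) and premise 1, O(not log_out -> log_sample), we obtain O(log_sample).
Premise 3 is O(not validate_summons -> not log_sample); contrapositively O(log_sample -> validate_summons). Since O(log_sample) holds, K gives O(validate_summons).
Premises 5, 6, 8, 9 do not contribute to this derivation.
Thus O(validate_summons), which is F(not validate_summons): not validate_summons is forbidden.

Forbidden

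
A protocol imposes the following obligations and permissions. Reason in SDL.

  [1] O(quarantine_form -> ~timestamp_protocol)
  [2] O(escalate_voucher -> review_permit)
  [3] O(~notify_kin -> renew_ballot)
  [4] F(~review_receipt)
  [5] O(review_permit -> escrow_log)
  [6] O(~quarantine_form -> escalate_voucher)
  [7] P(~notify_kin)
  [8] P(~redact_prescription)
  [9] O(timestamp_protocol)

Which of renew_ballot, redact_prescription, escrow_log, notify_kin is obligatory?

Premise 9 gives O(timestamp_protocol).
Premise 1, O(quarantine_form -> ~timestamp_protocol), contraposes to O(timestamp_protocol -> ~quarantine_form); with O(timestamp_protocol) we get O(~quarantine_form).
From O(~quarantine_form) and premise 6, O(~quarantine_form -> escalate_voucher), we obtain O(escalate_voucher).
From O(escalate_voucher) and premise 2, O(escalate_voucher -> review_permit), we obtain O(review_permit).
With premise 5, O(review_permit -> escrow_log), the K-axiom yields O(escrow_log).
So O(escrow_log) holds — escrow_log is obligatory. None of the other listed options is made obligatory by any chain of premises.

escrow_log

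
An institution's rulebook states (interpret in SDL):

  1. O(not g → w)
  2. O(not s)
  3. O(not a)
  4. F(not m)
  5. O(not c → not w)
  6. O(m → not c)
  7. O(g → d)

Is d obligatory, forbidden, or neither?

Premise 4, F(not m), is equivalent to O(m).
With premise 6, O(m → not c), the K-axiom yields O(not c).
With premise 5, O(not c → not w), the K-axiom yields O(not w).
Premise 1 is O(not g → w); contrapositively O(not w → g). Since O(not w) holds, K gives O(g).
From O(g) and premise 7, O(g → d), we obtain O(d).
Premises 2, 3 do not contribute to this derivation.
Hence d is obligatory.

Obligatory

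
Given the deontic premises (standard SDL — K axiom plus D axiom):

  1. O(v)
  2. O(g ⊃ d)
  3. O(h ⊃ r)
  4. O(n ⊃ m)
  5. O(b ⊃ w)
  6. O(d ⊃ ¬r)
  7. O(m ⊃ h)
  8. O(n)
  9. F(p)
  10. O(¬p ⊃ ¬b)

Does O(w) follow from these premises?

Premise 5 is O(b ⊃ w), but O(b) is not derivable from the premises, so it does not yield O(w).
No other premise forces O(w). An ideal world satisfying every premise can still have w false, so O(w) is not derivable.

No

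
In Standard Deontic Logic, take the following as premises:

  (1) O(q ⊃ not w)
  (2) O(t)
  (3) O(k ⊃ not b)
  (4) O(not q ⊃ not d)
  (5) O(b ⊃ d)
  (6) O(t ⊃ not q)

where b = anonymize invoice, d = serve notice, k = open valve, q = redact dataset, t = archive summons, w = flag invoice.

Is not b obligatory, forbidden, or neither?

Obligatory

From premise 2 we have O(t).
With premise 6, O(t ⊃ not q), the K-axiom yields O(not q).
With premise 4, O(not q ⊃ not d), the K-axiom yields O(not d).
The contrapositive of premise 5 (O(b ⊃ d)) is O(not d ⊃ not b), and O(not d) is already established, so O(not b).
Premises 1, 3 do not contribute to this derivation.
Hence not b is obligatory.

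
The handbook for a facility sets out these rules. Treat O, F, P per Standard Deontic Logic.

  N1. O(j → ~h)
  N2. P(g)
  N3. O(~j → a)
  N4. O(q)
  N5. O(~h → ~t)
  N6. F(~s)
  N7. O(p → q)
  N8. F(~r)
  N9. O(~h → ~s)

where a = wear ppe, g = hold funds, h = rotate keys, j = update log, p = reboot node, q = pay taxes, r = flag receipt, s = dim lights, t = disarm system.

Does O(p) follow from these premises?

Premise 7 is O(p → q); even if O(q) held, inferring O(p) would be affirming the consequent — invalid.
No other premise forces O(p). An ideal world satisfying every premise can still have p false, so O(p) is not derivable.

No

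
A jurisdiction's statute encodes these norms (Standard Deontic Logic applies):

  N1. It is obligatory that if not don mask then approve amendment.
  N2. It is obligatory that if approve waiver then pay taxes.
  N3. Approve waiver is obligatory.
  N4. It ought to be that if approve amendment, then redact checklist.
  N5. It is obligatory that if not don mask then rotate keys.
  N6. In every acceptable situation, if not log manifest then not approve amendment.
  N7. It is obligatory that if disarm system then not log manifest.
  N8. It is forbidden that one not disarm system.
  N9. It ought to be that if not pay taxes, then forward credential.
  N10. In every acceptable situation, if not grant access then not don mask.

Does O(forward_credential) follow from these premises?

Premise 9 is O(¬pay_taxes → forward_credential), but O(¬pay_taxes) is not derivable from the premises, so it does not yield O(forward_credential).
No other premise forces O(forward_credential). An ideal world satisfying every premise can still have forward_credential false, so O(forward_credential) is not derivable.

No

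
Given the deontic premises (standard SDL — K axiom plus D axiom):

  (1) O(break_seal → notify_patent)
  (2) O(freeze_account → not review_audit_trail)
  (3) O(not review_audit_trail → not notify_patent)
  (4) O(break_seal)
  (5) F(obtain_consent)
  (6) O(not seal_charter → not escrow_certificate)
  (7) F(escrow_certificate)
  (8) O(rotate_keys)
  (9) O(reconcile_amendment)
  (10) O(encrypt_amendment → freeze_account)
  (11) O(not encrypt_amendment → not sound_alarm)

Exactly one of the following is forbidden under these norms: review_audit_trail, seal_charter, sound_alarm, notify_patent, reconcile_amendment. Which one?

Premise 4 states O(break_seal) outright.
Premise 1 is O(break_seal → notify_patent); since O(break_seal), deontic closure gives O(notify_patent).
Premise 3, O(not review_audit_trail → not notify_patent), contraposes to O(notify_patent → review_audit_trail); with O(notify_patent) we get O(review_audit_trail).
Premise 2, O(freeze_account → not review_audit_trail), contraposes to O(review_audit_trail → not freeze_account); with O(review_audit_trail) we get O(not freeze_account).
Premise 10 is O(encrypt_amendment → freeze_account); contrapositively O(not freeze_account → not encrypt_amendment). Since O(not freeze_account) holds, K gives O(not encrypt_amendment).
Applying K to premise 11 (O(not encrypt_amendment → not sound_alarm)) and O(not encrypt_amendment) yields O(not sound_alarm).
So O(not sound_alarm) holds, i.e. sound_alarm is forbidden. None of the other listed options is forbidden under the premises.

sound_alarm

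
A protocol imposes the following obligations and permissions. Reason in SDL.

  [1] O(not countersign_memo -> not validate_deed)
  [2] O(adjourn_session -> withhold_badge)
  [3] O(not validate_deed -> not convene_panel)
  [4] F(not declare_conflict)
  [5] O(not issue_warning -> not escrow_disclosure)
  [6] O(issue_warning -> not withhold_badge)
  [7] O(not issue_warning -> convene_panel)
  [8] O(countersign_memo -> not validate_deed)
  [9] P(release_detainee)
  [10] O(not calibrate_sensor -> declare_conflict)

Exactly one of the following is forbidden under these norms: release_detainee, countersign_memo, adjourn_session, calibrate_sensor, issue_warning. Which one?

adjourn_session

Premises 1 and 8 are O(not countersign_memo -> not validate_deed) and O(countersign_memo -> not validate_deed); every ideal world satisfies not countersign_memo or countersign_memo, so in either case not validate_deed holds — hence O(not validate_deed).
With premise 3, O(not validate_deed -> not convene_panel), the K-axiom yields O(not convene_panel).
Premise 7 is O(not issue_warning -> convene_panel); contrapositively O(not convene_panel -> issue_warning). Since O(not convene_panel) holds, K gives O(issue_warning).
Premise 6 is O(issue_warning -> not withhold_badge); since O(issue_warning), deontic closure gives O(not withhold_badge).
Premise 2 is O(adjourn_session -> withhold_badge); contrapositively O(not withhold_badge -> not adjourn_session). Since O(not withhold_badge) holds, K gives O(not adjourn_session).
So O(not adjourn_session) holds, i.e. adjourn_session is forbidden. None of the other listed options is forbidden under the premises.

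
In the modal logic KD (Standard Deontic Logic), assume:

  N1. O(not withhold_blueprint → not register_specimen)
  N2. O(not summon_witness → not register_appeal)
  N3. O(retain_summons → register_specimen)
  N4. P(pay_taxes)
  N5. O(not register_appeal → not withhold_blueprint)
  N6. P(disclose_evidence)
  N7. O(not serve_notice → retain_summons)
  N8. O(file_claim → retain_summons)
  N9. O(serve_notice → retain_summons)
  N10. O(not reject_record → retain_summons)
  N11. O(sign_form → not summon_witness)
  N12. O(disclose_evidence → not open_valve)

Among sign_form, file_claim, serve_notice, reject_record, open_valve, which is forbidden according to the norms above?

Premises 9 and 7 cover both cases: O(serve_notice → retain_summons) and O(not serve_notice → retain_summons). Since serve_notice ∨ not serve_notice is a tautology, O(retain_summons) follows.
Premise 3 is O(retain_summons → register_specimen); since O(retain_summons), deontic closure gives O(register_specimen).
The contrapositive of premise 1 (O(not withhold_blueprint → not register_specimen)) is O(register_specimen → withhold_blueprint), and O(register_specimen) is already established, so O(withhold_blueprint).
Premise 5 is O(not register_appeal → not withhold_blueprint); contrapositively O(withhold_blueprint → register_appeal). Since O(withhold_blueprint) holds, K gives O(register_appeal).
Premise 2, O(not summon_witness → not register_appeal), contraposes to O(register_appeal → summon_witness); with O(register_appeal) we get O(summon_witness).
Premise 11 is O(sign_form → not summon_witness); contrapositively O(summon_witness → not sign_form). Since O(summon_witness) holds, K gives O(not sign_form).
So O(not sign_form) holds, i.e. sign_form is forbidden. None of the other listed options is forbidden under the premises.

sign_form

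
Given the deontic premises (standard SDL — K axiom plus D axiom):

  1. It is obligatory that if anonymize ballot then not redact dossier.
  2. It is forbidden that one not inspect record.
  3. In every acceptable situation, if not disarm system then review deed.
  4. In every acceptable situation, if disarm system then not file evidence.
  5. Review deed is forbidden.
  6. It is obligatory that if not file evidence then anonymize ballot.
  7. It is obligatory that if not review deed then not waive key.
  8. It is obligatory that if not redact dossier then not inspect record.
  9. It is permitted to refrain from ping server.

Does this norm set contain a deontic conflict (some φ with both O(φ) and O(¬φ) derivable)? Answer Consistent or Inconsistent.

Premise 2, F(¬inspect_record), is equivalent to O(inspect_record).
Premise 8 is O(¬redact_dossier → ¬inspect_record); contrapositively O(inspect_record → redact_dossier). Since O(inspect_record) holds, K gives O(redact_dossier).
Premise 1, O(anonymize_ballot → ¬redact_dossier), contraposes to O(redact_dossier → ¬anonymize_ballot); with O(redact_dossier) we get O(¬anonymize_ballot).
The contrapositive of premise 6 (O(¬file_evidence → anonymize_ballot)) is O(¬anonymize_ballot → file_evidence), and O(¬anonymize_ballot) is already established, so O(file_evidence).
Premise 4, O(disarm_system → ¬file_evidence), contraposes to O(file_evidence → ¬disarm_system); with O(file_evidence) we get O(¬disarm_system).
With premise 3, O(¬disarm_system → review_deed), the K-axiom yields O(review_deed).
But premise 5, F(review_deed), means O(¬review_deed).
We now have both O(review_deed) and O(¬review_deed) — review_deed is simultaneously obligatory and forbidden, violating the D-axiom.

Inconsistent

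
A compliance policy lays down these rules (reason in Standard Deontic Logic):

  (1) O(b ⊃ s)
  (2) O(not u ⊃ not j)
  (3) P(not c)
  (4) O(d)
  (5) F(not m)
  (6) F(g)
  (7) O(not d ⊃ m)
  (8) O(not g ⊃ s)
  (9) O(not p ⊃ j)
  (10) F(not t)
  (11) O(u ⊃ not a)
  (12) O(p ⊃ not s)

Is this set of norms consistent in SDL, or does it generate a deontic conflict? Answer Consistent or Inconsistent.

Consistent

Premise 7 is O(not d ⊃ m); even if O(m) held, inferring O(not d) would be affirming the consequent — invalid.
So O(not d) is not derivable, and the apparent clash with O(d) does not arise.
A world satisfying every obligation exists (e.g. a=false, b=false, c=false, d=true, g=false, j=true, m=true, p=false, s=true, t=true, u=true); no atom is both obligatory and forbidden, so the set is consistent.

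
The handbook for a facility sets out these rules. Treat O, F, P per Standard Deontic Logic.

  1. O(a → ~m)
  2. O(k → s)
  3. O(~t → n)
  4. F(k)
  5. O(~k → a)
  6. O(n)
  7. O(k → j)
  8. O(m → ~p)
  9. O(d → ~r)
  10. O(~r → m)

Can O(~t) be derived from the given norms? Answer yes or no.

Premise 3 is O(~t → n); even if O(n) held, inferring O(~t) would be affirming the consequent — invalid.
No other premise forces O(~t). An ideal world satisfying every premise can still have ~t false, so O(~t) is not derivable.

No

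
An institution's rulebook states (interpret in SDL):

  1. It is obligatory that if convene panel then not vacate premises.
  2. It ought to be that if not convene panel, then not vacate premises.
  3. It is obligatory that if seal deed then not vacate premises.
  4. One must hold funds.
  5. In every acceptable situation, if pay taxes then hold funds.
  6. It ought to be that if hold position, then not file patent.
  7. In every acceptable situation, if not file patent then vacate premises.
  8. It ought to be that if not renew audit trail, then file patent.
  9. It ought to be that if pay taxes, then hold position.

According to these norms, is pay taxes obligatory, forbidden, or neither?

By case analysis on ¬convene_panel: premise 2 gives O(¬convene_panel → ¬vacate_premises) and premise 1 gives O(convene_panel → ¬vacate_premises), so O(¬vacate_premises) either way.
Premise 7, O(¬file_patent → vacate_premises), contraposes to O(¬vacate_premises → file_patent); with O(¬vacate_premises) we get O(file_patent).
The contrapositive of premise 6 (O(hold_position → ¬file_patent)) is O(file_patent → ¬hold_position), and O(file_patent) is already established, so O(¬hold_position).
Premise 9 is O(pay_taxes → hold_position); contrapositively O(¬hold_position → ¬pay_taxes). Since O(¬hold_position) holds, K gives O(¬pay_taxes).
Premises 3, 4, 5, 8 do not contribute to this derivation.
Thus O(¬pay_taxes), which is F(pay_taxes): pay_taxes is forbidden.

Forbidden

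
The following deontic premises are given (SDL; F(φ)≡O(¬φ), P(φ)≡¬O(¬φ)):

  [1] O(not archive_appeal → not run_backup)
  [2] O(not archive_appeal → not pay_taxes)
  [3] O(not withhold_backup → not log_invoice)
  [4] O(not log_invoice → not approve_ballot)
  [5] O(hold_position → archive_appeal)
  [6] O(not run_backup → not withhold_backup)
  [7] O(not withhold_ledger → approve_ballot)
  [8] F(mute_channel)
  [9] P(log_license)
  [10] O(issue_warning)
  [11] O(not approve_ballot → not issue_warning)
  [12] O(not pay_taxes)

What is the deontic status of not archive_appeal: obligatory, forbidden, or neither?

From premise 10 we have O(issue_warning).
Premise 11 is O(not approve_ballot → not issue_warning); contrapositively O(issue_warning → approve_ballot). Since O(issue_warning) holds, K gives O(approve_ballot).
Premise 4 is O(not log_invoice → not approve_ballot); contrapositively O(approve_ballot → log_invoice). Since O(approve_ballot) holds, K gives O(log_invoice).
The contrapositive of premise 3 (O(not withhold_backup → not log_invoice)) is O(log_invoice → withhold_backup), and O(log_invoice) is already established, so O(withhold_backup).
The contrapositive of premise 6 (O(not run_backup → not withhold_backup)) is O(withhold_backup → run_backup), and O(withhold_backup) is already established, so O(run_backup).
The contrapositive of premise 1 (O(not archive_appeal → not run_backup)) is O(run_backup → archive_appeal), and O(run_backup) is already established, so O(archive_appeal).
Premises 2, 5, 7, 8, 9, 12 do not contribute to this derivation.
Thus O(archive_appeal), which is F(not archive_appeal): not archive_appeal is forbidden.

Forbidden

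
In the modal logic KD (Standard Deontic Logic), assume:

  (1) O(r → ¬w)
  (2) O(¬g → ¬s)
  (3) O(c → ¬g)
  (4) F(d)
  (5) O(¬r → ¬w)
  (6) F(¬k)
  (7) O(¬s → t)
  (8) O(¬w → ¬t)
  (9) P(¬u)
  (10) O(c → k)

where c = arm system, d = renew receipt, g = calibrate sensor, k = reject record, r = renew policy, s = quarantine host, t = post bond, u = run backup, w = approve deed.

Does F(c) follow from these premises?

Yes

By case analysis on ¬r: premise 5 gives O(¬r → ¬w) and premise 1 gives O(r → ¬w), so O(¬w) either way.
Premise 8 is O(¬w → ¬t); since O(¬w), deontic closure gives O(¬t).
Premise 7 is O(¬s → t); contrapositively O(¬t → s). Since O(¬t) holds, K gives O(s).
Premise 2, O(¬g → ¬s), contraposes to O(s → g); with O(s) we get O(g).
The contrapositive of premise 3 (O(c → ¬g)) is O(g → ¬c), and O(g) is already established, so O(¬c).
Premises 4, 6, 9, 10 do not contribute to this derivation.
So O(¬c) holds, i.e. F(c). The claim follows.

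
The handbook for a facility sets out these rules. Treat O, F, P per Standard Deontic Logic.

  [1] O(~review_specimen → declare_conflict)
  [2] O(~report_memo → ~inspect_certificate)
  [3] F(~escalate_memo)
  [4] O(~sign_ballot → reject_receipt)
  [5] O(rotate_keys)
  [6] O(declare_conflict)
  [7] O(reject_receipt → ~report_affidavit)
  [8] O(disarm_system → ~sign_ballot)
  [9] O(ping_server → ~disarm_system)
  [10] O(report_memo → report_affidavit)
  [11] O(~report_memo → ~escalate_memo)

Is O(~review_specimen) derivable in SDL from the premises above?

Premise 1 is O(~review_specimen → declare_conflict); even if O(declare_conflict) held, inferring O(~review_specimen) would be affirming the consequent — invalid.
No other premise forces O(~review_specimen). An ideal world satisfying every premise can still have ~review_specimen false, so O(~review_specimen) is not derivable.

No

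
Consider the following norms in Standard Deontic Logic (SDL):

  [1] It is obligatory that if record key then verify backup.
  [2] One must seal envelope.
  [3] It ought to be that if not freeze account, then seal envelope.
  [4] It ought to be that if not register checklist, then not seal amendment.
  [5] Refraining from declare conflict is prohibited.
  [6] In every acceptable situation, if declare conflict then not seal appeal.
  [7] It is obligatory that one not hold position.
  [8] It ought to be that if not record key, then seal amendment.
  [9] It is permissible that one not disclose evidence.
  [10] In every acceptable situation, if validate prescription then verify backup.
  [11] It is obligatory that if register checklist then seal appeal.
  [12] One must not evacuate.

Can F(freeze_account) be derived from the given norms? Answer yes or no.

Premise 3 is O(¬freeze_account → seal_envelope); even if O(seal_envelope) held, inferring O(¬freeze_account) would be affirming the consequent — invalid.
No other premise forces O(¬freeze_account). An ideal world satisfying every premise can still have freeze_account true, so F(freeze_account) is not derivable.

No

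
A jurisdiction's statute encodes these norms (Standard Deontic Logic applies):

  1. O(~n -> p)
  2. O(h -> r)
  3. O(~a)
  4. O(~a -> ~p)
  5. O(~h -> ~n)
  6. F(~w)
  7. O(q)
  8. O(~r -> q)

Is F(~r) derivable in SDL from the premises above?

Premise 3 states O(~a) outright.
From O(~a) and premise 4, O(~a -> ~p), we obtain O(~p).
The contrapositive of premise 1 (O(~n -> p)) is O(~p -> n), and O(~p) is already established, so O(n).
Premise 5, O(~h -> ~n), contraposes to O(n -> h); with O(n) we get O(h).
With premise 2, O(h -> r), the K-axiom yields O(r).
Premises 6, 7, 8 do not contribute to this derivation.
So O(r) holds, i.e. F(~r). The claim follows.

Yes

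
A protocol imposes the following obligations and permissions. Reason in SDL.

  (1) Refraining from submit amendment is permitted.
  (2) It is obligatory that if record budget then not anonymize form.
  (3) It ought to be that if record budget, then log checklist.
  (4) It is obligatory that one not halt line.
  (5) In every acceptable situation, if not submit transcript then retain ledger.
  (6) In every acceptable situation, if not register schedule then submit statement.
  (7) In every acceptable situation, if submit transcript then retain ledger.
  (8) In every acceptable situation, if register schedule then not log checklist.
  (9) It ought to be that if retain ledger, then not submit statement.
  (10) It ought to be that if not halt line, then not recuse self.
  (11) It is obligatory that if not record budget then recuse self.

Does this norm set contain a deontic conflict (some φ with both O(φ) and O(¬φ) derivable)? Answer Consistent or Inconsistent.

Premises 5 and 7 cover both cases: O(¬submit_transcript → retain_ledger) and O(submit_transcript → retain_ledger). Since ¬submit_transcript ∨ submit_transcript is a tautology, O(retain_ledger) follows.
Premise 9 is O(retain_ledger → ¬submit_statement); since O(retain_ledger), deontic closure gives O(¬submit_statement).
Premise 6, O(¬register_schedule → submit_statement), contraposes to O(¬submit_statement → register_schedule); with O(¬submit_statement) we get O(register_schedule).
From O(register_schedule) and premise 8, O(register_schedule → ¬log_checklist), we obtain O(¬log_checklist).
Premise 3, O(record_budget → log_checklist), contraposes to O(¬log_checklist → ¬record_budget); with O(¬log_checklist) we get O(¬record_budget).
Premise 11 is O(¬record_budget → recuse_self); since O(¬record_budget), deontic closure gives O(recuse_self).
The contrapositive of premise 10 (O(¬halt_line → ¬recuse_self)) is O(recuse_self → halt_line), and O(recuse_self) is already established, so O(halt_line).
Yet premise 4 states O(¬halt_line).
We now have both O(halt_line) and O(¬halt_line) — halt_line is simultaneously obligatory and forbidden, violating the D-axiom.

Inconsistent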